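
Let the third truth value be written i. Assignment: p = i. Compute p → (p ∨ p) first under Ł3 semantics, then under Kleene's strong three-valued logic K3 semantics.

In Ł3: p ∨ p = i ∨ i = i
p → (p ∨ p) = i → i = T  [min(1, 1−½+½)]
In Kleene's strong three-valued logic K3: p ∨ p = i ∨ i = i
p → (p ∨ p) = i → i = i
They differ because Ł3 and Kleene's strong three-valued logic K3 treat i differently under implication.

T; i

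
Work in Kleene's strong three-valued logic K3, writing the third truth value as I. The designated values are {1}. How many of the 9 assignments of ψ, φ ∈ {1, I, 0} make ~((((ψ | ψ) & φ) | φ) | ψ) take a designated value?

Designated under: (ψ=0, φ=0).

1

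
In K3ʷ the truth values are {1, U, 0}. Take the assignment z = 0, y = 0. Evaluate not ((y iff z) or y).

0

y iff z = 0 iff 0 = 1
(y iff z) or y = 1 or 0 = 1
not ((y iff z) or y) = not 1 = 0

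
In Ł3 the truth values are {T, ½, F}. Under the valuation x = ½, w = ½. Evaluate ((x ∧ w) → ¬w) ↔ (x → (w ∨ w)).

x ∧ w = ½ ∧ ½ = ½
¬w = ¬½ = ½
(x ∧ w) → ¬w = ½ → ½ = T
w ∨ w = ½ ∨ ½ = ½
x → (w ∨ w) = ½ → ½ = T
((x ∧ w) → ¬w) ↔ (x → (w ∨ w)) = T ↔ T = T

T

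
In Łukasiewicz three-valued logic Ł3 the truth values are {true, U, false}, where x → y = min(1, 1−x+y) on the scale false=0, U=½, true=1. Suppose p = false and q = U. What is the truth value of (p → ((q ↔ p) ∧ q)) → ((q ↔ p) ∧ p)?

q ↔ p = U ↔ false = U  [1 − |½−0|]
(q ↔ p) ∧ q = U ∧ U = U
p → ((q ↔ p) ∧ q) = false → U = true
q ↔ p = U ↔ false = U
(q ↔ p) ∧ p = U ∧ false = false
(p → ((q ↔ p) ∧ q)) → ((q ↔ p) ∧ p) = true → false = false

false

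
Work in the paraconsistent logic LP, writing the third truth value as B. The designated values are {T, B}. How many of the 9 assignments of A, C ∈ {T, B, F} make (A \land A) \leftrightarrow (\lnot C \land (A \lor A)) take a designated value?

Of the 9 assignments, 8 give a value in {T, B}.

8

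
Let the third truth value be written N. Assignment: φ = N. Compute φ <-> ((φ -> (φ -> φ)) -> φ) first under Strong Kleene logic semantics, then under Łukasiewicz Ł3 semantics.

N; true

In Strong Kleene logic: φ -> φ = N -> N = N  [~N | N]
φ -> (φ -> φ) = N -> N = N
(φ -> (φ -> φ)) -> φ = N -> N = N
φ <-> ((φ -> (φ -> φ)) -> φ) = N <-> N = N
In Łukasiewicz Ł3: φ -> φ = N -> N = true  [min(1, 1−½+½)]
φ -> (φ -> φ) = N -> true = true
(φ -> (φ -> φ)) -> φ = true -> N = N
φ <-> ((φ -> (φ -> φ)) -> φ) = N <-> N = true
They differ because Strong Kleene logic and Łukasiewicz Ł3 treat N differently under implication.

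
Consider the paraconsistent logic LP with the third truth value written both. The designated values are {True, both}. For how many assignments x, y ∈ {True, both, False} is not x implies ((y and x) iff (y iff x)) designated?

8

Of the 9 assignments, 8 give a value in {True, both}.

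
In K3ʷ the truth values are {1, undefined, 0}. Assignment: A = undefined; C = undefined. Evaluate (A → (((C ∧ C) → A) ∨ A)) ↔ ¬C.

undefined

C ∧ C = undefined ∧ undefined = undefined
(C ∧ C) → A = undefined → undefined = undefined  [any arg is the third value ⇒ result is the third value]
((C ∧ C) → A) ∨ A = undefined ∨ undefined = undefined
A → (((C ∧ C) → A) ∨ A) = undefined → undefined = undefined
¬C = ¬undefined = undefined
(A → (((C ∧ C) → A) ∨ A)) ↔ ¬C = undefined ↔ undefined = undefined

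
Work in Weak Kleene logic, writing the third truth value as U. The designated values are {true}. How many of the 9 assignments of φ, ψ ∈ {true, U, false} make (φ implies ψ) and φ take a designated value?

1

Designated under: (φ=true, ψ=true).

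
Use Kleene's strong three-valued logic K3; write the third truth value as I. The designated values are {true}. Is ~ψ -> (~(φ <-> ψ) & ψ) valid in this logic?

No

Countermodel: ψ=I, φ=true gives I, which is not designated.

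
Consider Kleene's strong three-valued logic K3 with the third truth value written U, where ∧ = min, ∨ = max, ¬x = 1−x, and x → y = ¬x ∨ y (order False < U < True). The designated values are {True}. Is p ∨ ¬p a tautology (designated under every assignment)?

Countermodel: p=U gives U, which is not designated.

No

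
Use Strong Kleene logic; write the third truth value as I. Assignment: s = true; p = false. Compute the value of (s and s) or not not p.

s and s = true and true = true
not p = not false = true
not not p = not true = false
(s and s) or not not p = true or false = true

true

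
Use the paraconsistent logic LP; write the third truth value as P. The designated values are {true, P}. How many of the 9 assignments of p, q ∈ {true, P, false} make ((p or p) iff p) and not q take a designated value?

Of the 9 assignments, 6 give a value in {true, P}.

6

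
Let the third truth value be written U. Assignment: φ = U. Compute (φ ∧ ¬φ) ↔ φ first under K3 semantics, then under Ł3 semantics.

In K3: ¬φ = ¬U = U
φ ∧ ¬φ = U ∧ U = U
(φ ∧ ¬φ) ↔ φ = U ↔ U = U
In Ł3: ¬φ = ¬U = U
φ ∧ ¬φ = U ∧ U = U
(φ ∧ ¬φ) ↔ φ = U ↔ U = ⊤  [1 − |½−½|]
They differ because K3 and Ł3 treat U differently under implication.

U; ⊤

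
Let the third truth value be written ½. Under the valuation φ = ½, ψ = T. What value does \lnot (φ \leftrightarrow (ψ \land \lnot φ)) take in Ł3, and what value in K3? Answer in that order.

In Ł3: \lnot φ = \lnot ½ = ½
ψ \land \lnot φ = T \land ½ = ½
φ \leftrightarrow (ψ \land \lnot φ) = ½ \leftrightarrow ½ = T
\lnot (φ \leftrightarrow (ψ \land \lnot φ)) = \lnot T = F
In K3: \lnot φ = \lnot ½ = ½
ψ \land \lnot φ = T \land ½ = ½
φ \leftrightarrow (ψ \land \lnot φ) = ½ \leftrightarrow ½ = ½
\lnot (φ \leftrightarrow (ψ \land \lnot φ)) = \lnot ½ = ½
They differ because Ł3 and K3 treat ½ differently under implication.

F; ½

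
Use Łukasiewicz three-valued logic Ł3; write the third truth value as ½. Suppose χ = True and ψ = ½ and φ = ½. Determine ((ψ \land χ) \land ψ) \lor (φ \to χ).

True

ψ \land χ = ½ \land True = ½
(ψ \land χ) \land ψ = ½ \land ½ = ½
φ \to χ = ½ \to True = True
((ψ \land χ) \land ψ) \lor (φ \to χ) = ½ \lor True = True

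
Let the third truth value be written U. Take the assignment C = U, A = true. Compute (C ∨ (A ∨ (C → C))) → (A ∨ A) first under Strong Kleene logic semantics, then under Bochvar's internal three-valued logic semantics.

In Strong Kleene logic: C → C = U → U = U  [¬U ∨ U]
A ∨ (C → C) = true ∨ U = true
C ∨ (A ∨ (C → C)) = U ∨ true = true
A ∨ A = true ∨ true = true
(C ∨ (A ∨ (C → C))) → (A ∨ A) = true → true = true
In Bochvar's internal three-valued logic: C → C = U → U = U  [any arg is the third value ⇒ result is the third value]
A ∨ (C → C) = true ∨ U = U
C ∨ (A ∨ (C → C)) = U ∨ U = U
A ∨ A = true ∨ true = true
(C ∨ (A ∨ (C → C))) → (A ∨ A) = U → true = U
They differ because Strong Kleene logic and Bochvar's internal three-valued logic treat U differently under the binary connectives.

true; U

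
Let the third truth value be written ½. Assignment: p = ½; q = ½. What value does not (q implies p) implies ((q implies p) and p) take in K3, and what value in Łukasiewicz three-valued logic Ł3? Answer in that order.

½; true

In K3: q implies p = ½ implies ½ = ½  [not ½ or ½]
not (q implies p) = not ½ = ½
q implies p = ½ implies ½ = ½
(q implies p) and p = ½ and ½ = ½
not (q implies p) implies ((q implies p) and p) = ½ implies ½ = ½
In Łukasiewicz three-valued logic Ł3: q implies p = ½ implies ½ = true  [min(1, 1−½+½)]
not (q implies p) = not true = false
q implies p = ½ implies ½ = true
(q implies p) and p = true and ½ = ½
not (q implies p) implies ((q implies p) and p) = false implies ½ = true
They differ because K3 and Łukasiewicz three-valued logic Ł3 treat ½ differently under implication.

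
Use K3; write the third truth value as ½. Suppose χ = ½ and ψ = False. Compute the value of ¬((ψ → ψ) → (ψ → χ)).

False

ψ → ψ = False → False = True
ψ → χ = False → ½ = True
(ψ → ψ) → (ψ → χ) = True → True = True
¬((ψ → ψ) → (ψ → χ)) = ¬True = False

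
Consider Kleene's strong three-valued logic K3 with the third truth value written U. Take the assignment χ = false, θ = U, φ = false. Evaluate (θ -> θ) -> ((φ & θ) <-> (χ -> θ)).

U

θ -> θ = U -> U = U  [~U | U]
φ & θ = false & U = false
χ -> θ = false -> U = true
(φ & θ) <-> (χ -> θ) = false <-> true = false
(θ -> θ) -> ((φ & θ) <-> (χ -> θ)) = U -> false = U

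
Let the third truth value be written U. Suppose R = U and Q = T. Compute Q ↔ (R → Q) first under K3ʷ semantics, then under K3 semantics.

U; T

In K3ʷ: R → Q = U → T = U  [any arg is the third value ⇒ result is the third value]
Q ↔ (R → Q) = T ↔ U = U
In K3: R → Q = U → T = T
Q ↔ (R → Q) = T ↔ T = T
They differ because K3ʷ and K3 treat U differently under the binary connectives.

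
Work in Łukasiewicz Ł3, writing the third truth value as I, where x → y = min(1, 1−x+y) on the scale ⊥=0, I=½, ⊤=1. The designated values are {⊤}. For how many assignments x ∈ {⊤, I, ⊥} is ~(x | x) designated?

x=⊤: ⊥ ·
x=I: I ·
x=⊥: ⊤ ✓

1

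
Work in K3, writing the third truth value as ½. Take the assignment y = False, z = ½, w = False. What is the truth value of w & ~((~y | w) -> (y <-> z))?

~y = ~False = True
~y | w = True | False = True
y <-> z = False <-> ½ = ½
(~y | w) -> (y <-> z) = True -> ½ = ½  [~True | ½]
~((~y | w) -> (y <-> z)) = ~½ = ½
w & ~((~y | w) -> (y <-> z)) = False & ½ = False

False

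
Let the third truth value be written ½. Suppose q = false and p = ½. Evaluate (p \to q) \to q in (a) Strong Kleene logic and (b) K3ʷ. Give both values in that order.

In Strong Kleene logic: p \to q = ½ \to false = ½  [\lnot ½ \lor false]
(p \to q) \to q = ½ \to false = ½
In K3ʷ: p \to q = ½ \to false = ½  [any arg is the third value ⇒ result is the third value]
(p \to q) \to q = ½ \to false = ½

½; ½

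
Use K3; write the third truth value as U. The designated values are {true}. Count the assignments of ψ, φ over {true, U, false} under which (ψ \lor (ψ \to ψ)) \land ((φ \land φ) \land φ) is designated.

2

Designated under: (ψ=true, φ=true); (ψ=false, φ=true).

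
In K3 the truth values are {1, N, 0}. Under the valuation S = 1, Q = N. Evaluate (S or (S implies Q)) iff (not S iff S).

S implies Q = 1 implies N = N
S or (S implies Q) = 1 or N = 1
not S = not 1 = 0
not S iff S = 0 iff 1 = 0
(S or (S implies Q)) iff (not S iff S) = 1 iff 0 = 0

0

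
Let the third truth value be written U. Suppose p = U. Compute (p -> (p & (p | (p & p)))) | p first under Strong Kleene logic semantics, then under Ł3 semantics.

U; true

In Strong Kleene logic: p & p = U & U = U
p | (p & p) = U | U = U
p & (p | (p & p)) = U & U = U
p -> (p & (p | (p & p))) = U -> U = U  [~U | U]
(p -> (p & (p | (p & p)))) | p = U | U = U
In Ł3: p & p = U & U = U
p | (p & p) = U | U = U
p & (p | (p & p)) = U & U = U
p -> (p & (p | (p & p))) = U -> U = true  [min(1, 1−½+½)]
(p -> (p & (p | (p & p)))) | p = true | U = true
They differ because Strong Kleene logic and Ł3 treat U differently under implication.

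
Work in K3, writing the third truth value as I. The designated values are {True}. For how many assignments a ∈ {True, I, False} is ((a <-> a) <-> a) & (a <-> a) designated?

1

a=True: True ✓
a=I: I ·
a=False: False ·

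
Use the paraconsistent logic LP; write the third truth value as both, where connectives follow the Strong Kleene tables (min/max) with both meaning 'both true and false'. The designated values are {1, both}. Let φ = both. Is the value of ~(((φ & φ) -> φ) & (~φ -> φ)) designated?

Yes

φ & φ = both & both = both
(φ & φ) -> φ = both -> both = both  [~both | both]
~φ = ~both = both
~φ -> φ = both -> both = both
((φ & φ) -> φ) & (~φ -> φ) = both & both = both
~(((φ & φ) -> φ) & (~φ -> φ)) = ~both = both
both ∈ {1, both}.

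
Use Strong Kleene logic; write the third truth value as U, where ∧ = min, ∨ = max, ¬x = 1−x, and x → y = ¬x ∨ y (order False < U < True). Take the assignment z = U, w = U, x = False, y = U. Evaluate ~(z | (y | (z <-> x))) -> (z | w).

U

z <-> x = U <-> False = U
y | (z <-> x) = U | U = U
z | (y | (z <-> x)) = U | U = U
~(z | (y | (z <-> x))) = ~U = U
z | w = U | U = U
~(z | (y | (z <-> x))) -> (z | w) = U -> U = U  [~U | U]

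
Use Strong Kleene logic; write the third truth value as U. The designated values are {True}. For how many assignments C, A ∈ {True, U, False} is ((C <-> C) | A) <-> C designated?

Designated under: (C=True, A=True); (C=True, A=U); (C=True, A=False).

3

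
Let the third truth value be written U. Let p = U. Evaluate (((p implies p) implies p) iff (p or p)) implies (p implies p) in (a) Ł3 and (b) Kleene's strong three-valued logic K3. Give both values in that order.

In Ł3: p implies p = U implies U = ⊤  [min(1, 1−½+½)]
(p implies p) implies p = ⊤ implies U = U
p or p = U or U = U
((p implies p) implies p) iff (p or p) = U iff U = ⊤
p implies p = U implies U = ⊤
(((p implies p) implies p) iff (p or p)) implies (p implies p) = ⊤ implies ⊤ = ⊤
In Kleene's strong three-valued logic K3: p implies p = U implies U = U  [not U or U]
(p implies p) implies p = U implies U = U
p or p = U or U = U
((p implies p) implies p) iff (p or p) = U iff U = U
p implies p = U implies U = U
(((p implies p) implies p) iff (p or p)) implies (p implies p) = U implies U = U
They differ because Ł3 and Kleene's strong three-valued logic K3 treat U differently under implication.

⊤; U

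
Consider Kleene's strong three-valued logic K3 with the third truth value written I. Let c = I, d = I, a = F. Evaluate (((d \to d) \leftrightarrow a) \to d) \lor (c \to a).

d \to d = I \to I = I
(d \to d) \leftrightarrow a = I \leftrightarrow F = I
((d \to d) \leftrightarrow a) \to d = I \to I = I
c \to a = I \to F = I
(((d \to d) \leftrightarrow a) \to d) \lor (c \to a) = I \lor I = I

I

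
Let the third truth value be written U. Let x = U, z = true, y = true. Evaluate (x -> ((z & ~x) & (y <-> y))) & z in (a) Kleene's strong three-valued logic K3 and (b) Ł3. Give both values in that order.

In Kleene's strong three-valued logic K3: ~x = ~U = U
z & ~x = true & U = U
y <-> y = true <-> true = true
(z & ~x) & (y <-> y) = U & true = U
x -> ((z & ~x) & (y <-> y)) = U -> U = U
(x -> ((z & ~x) & (y <-> y))) & z = U & true = U
In Ł3: ~x = ~U = U
z & ~x = true & U = U
y <-> y = true <-> true = true
(z & ~x) & (y <-> y) = U & true = U
x -> ((z & ~x) & (y <-> y)) = U -> U = true  [min(1, 1−½+½)]
(x -> ((z & ~x) & (y <-> y))) & z = true & true = true
They differ because Kleene's strong three-valued logic K3 and Ł3 treat U differently under implication.

U; true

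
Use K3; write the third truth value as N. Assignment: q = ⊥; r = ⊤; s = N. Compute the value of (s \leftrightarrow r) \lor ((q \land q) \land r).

s \leftrightarrow r = N \leftrightarrow ⊤ = N
q \land q = ⊥ \land ⊥ = ⊥
(q \land q) \land r = ⊥ \land ⊤ = ⊥
(s \leftrightarrow r) \lor ((q \land q) \land r) = N \lor ⊥ = N

N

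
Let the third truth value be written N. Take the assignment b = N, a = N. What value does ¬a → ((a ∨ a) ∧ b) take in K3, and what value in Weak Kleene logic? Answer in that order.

In K3: ¬a = ¬N = N
a ∨ a = N ∨ N = N
(a ∨ a) ∧ b = N ∧ N = N
¬a → ((a ∨ a) ∧ b) = N → N = N
In Weak Kleene logic: ¬a = ¬N = N
a ∨ a = N ∨ N = N
(a ∨ a) ∧ b = N ∧ N = N
¬a → ((a ∨ a) ∧ b) = N → N = N

N; N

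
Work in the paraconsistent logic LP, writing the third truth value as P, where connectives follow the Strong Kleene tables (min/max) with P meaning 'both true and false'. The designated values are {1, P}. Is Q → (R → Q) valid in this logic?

Yes

Every assignment of Q, R over {1, P, 0} gives a value in {1, P}.
In particular, with Q=P, R=P: Q → (R → Q) = P.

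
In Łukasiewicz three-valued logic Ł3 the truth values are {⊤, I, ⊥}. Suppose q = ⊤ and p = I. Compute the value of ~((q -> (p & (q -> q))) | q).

q -> q = ⊤ -> ⊤ = ⊤
p & (q -> q) = I & ⊤ = I
q -> (p & (q -> q)) = ⊤ -> I = I  [min(1, 1−1+½)]
(q -> (p & (q -> q))) | q = I | ⊤ = ⊤
~((q -> (p & (q -> q))) | q) = ~⊤ = ⊥

⊥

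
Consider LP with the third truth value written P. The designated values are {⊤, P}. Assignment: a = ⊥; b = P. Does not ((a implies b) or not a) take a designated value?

No

a implies b = ⊥ implies P = ⊤  [not ⊥ or P]
not a = not ⊥ = ⊤
(a implies b) or not a = ⊤ or ⊤ = ⊤
not ((a implies b) or not a) = not ⊤ = ⊥
⊥ ∉ {⊤, P}.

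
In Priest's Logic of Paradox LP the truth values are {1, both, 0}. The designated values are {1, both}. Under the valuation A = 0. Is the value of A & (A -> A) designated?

A -> A = 0 -> 0 = 1
A & (A -> A) = 0 & 1 = 0
0 ∉ {1, both}.

No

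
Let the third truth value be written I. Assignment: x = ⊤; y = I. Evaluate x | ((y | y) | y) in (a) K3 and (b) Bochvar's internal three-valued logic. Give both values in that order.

In K3: y | y = I | I = I
(y | y) | y = I | I = I
x | ((y | y) | y) = ⊤ | I = ⊤
In Bochvar's internal three-valued logic: y | y = I | I = I
(y | y) | y = I | I = I
x | ((y | y) | y) = ⊤ | I = I
They differ because K3 and Bochvar's internal three-valued logic treat I differently under the binary connectives.

⊤; I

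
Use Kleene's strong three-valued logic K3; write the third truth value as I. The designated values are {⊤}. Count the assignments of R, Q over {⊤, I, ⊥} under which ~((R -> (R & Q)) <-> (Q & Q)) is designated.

1

Designated under: (R=⊥, Q=⊥).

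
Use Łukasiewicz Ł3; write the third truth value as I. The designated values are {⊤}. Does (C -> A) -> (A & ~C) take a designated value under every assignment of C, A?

No

Countermodel: C=⊤, A=⊤ gives ⊥, which is not designated.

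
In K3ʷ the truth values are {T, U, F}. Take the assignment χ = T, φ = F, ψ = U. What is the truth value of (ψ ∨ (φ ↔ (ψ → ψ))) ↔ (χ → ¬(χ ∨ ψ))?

U

ψ → ψ = U → U = U  [any arg is the third value ⇒ result is the third value]
φ ↔ (ψ → ψ) = F ↔ U = U
ψ ∨ (φ ↔ (ψ → ψ)) = U ∨ U = U
χ ∨ ψ = T ∨ U = U
¬(χ ∨ ψ) = ¬U = U
χ → ¬(χ ∨ ψ) = T → U = U
(ψ ∨ (φ ↔ (ψ → ψ))) ↔ (χ → ¬(χ ∨ ψ)) = U ↔ U = U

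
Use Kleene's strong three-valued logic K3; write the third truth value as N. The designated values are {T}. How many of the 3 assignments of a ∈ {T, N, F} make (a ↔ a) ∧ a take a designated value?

a=T: T ✓
a=N: N ·
a=F: F ·

1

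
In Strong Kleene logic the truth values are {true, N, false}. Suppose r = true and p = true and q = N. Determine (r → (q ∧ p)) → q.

q ∧ p = N ∧ true = N
r → (q ∧ p) = true → N = N
(r → (q ∧ p)) → q = N → N = N

N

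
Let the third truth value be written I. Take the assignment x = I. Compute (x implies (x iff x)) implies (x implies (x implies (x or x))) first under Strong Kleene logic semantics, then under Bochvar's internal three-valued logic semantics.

I; I

In Strong Kleene logic: x iff x = I iff I = I
x implies (x iff x) = I implies I = I  [not I or I]
x or x = I or I = I
x implies (x or x) = I implies I = I
x implies (x implies (x or x)) = I implies I = I
(x implies (x iff x)) implies (x implies (x implies (x or x))) = I implies I = I
In Bochvar's internal three-valued logic: x iff x = I iff I = I
x implies (x iff x) = I implies I = I
x or x = I or I = I
x implies (x or x) = I implies I = I
x implies (x implies (x or x)) = I implies I = I
(x implies (x iff x)) implies (x implies (x implies (x or x))) = I implies I = I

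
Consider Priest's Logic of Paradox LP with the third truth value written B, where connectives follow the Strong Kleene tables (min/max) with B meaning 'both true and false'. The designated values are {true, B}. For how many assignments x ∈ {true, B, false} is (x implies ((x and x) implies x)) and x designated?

x=true: true ✓
x=B: B ✓
x=false: false ·

2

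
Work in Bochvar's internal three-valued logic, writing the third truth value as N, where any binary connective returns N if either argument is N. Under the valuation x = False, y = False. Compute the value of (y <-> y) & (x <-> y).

y <-> y = False <-> False = True
x <-> y = False <-> False = True
(y <-> y) & (x <-> y) = True & True = True

True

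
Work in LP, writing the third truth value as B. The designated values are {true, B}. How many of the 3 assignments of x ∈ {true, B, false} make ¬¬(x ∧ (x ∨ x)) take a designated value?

x=true: true ✓
x=B: B ✓
x=false: false ·

2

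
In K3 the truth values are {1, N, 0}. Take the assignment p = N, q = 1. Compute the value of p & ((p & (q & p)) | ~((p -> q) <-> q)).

q & p = 1 & N = N
p & (q & p) = N & N = N
p -> q = N -> 1 = 1  [~N | 1]
(p -> q) <-> q = 1 <-> 1 = 1
~((p -> q) <-> q) = ~1 = 0
(p & (q & p)) | ~((p -> q) <-> q) = N | 0 = N
p & ((p & (q & p)) | ~((p -> q) <-> q)) = N & N = N

N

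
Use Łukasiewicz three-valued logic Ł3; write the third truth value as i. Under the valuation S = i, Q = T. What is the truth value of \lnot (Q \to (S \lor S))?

S \lor S = i \lor i = i
Q \to (S \lor S) = T \to i = i  [min(1, 1−1+½)]
\lnot (Q \to (S \lor S)) = \lnot i = i

i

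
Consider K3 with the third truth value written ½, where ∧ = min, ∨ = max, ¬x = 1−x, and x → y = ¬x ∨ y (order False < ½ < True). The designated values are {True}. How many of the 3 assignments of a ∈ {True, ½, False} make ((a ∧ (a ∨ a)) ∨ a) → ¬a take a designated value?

1

a=True: False ·
a=½: ½ ·
a=False: True ✓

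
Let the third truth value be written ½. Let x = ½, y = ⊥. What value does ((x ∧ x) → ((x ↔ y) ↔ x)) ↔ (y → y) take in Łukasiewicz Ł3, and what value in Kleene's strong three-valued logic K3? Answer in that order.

In Łukasiewicz Ł3: x ∧ x = ½ ∧ ½ = ½
x ↔ y = ½ ↔ ⊥ = ½  [1 − |½−0|]
(x ↔ y) ↔ x = ½ ↔ ½ = ⊤
(x ∧ x) → ((x ↔ y) ↔ x) = ½ → ⊤ = ⊤
y → y = ⊥ → ⊥ = ⊤
((x ∧ x) → ((x ↔ y) ↔ x)) ↔ (y → y) = ⊤ ↔ ⊤ = ⊤
In Kleene's strong three-valued logic K3: x ∧ x = ½ ∧ ½ = ½
x ↔ y = ½ ↔ ⊥ = ½
(x ↔ y) ↔ x = ½ ↔ ½ = ½
(x ∧ x) → ((x ↔ y) ↔ x) = ½ → ½ = ½
y → y = ⊥ → ⊥ = ⊤
((x ∧ x) → ((x ↔ y) ↔ x)) ↔ (y → y) = ½ ↔ ⊤ = ½
They differ because Łukasiewicz Ł3 and Kleene's strong three-valued logic K3 treat ½ differently under implication.

⊤; ½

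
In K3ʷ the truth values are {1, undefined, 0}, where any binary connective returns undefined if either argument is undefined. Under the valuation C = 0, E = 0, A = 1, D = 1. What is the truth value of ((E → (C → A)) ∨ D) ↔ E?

C → A = 0 → 1 = 1
E → (C → A) = 0 → 1 = 1
(E → (C → A)) ∨ D = 1 ∨ 1 = 1
((E → (C → A)) ∨ D) ↔ E = 1 ↔ 0 = 0

0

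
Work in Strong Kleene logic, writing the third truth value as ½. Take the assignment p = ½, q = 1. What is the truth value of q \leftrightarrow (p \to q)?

p \to q = ½ \to 1 = 1
q \leftrightarrow (p \to q) = 1 \leftrightarrow 1 = 1

1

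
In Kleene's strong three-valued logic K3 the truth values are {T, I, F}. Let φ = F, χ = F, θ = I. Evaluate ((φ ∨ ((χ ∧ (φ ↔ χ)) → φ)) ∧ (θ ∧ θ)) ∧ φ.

φ ↔ χ = F ↔ F = T
χ ∧ (φ ↔ χ) = F ∧ T = F
(χ ∧ (φ ↔ χ)) → φ = F → F = T
φ ∨ ((χ ∧ (φ ↔ χ)) → φ) = F ∨ T = T
θ ∧ θ = I ∧ I = I
(φ ∨ ((χ ∧ (φ ↔ χ)) → φ)) ∧ (θ ∧ θ) = T ∧ I = I
((φ ∨ ((χ ∧ (φ ↔ χ)) → φ)) ∧ (θ ∧ θ)) ∧ φ = I ∧ F = F

F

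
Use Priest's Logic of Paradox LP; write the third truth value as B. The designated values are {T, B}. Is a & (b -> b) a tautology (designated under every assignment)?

No

Countermodel: a=F, b=T gives F, which is not designated.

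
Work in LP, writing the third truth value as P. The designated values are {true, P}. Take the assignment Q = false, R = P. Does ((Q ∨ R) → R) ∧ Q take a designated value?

Q ∨ R = false ∨ P = P
(Q ∨ R) → R = P → P = P  [¬P ∨ P]
((Q ∨ R) → R) ∧ Q = P ∧ false = false
false ∉ {true, P}.

No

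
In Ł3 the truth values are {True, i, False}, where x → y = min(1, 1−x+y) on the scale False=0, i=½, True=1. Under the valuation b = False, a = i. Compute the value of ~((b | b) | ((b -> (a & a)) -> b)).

True

b | b = False | False = False
a & a = i & i = i
b -> (a & a) = False -> i = True  [min(1, 1−0+½)]
(b -> (a & a)) -> b = True -> False = False
(b | b) | ((b -> (a & a)) -> b) = False | False = False
~((b | b) | ((b -> (a & a)) -> b)) = ~False = True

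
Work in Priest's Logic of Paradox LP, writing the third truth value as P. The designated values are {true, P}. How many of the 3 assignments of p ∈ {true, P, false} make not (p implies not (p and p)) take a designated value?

2

p=true: true ✓
p=P: P ✓
p=false: false ·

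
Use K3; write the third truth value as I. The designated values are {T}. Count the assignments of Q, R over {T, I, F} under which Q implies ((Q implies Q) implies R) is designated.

5

Of the 9 assignments, 5 give a value in {T}.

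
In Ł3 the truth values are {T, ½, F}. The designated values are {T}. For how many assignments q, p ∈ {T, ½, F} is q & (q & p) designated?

1

Designated under: (q=T, p=T).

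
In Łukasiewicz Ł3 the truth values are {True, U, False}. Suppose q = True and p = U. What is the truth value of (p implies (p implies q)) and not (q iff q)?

p implies q = U implies True = True  [min(1, 1−½+1)]
p implies (p implies q) = U implies True = True
q iff q = True iff True = True
not (q iff q) = not True = False
(p implies (p implies q)) and not (q iff q) = True and False = False

False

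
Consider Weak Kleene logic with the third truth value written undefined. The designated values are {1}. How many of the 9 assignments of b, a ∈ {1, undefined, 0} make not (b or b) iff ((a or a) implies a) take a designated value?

2

Designated under: (b=0, a=1); (b=0, a=0).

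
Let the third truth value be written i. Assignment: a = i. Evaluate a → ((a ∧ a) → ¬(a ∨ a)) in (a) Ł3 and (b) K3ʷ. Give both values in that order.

T; i

In Ł3: a ∧ a = i ∧ i = i
a ∨ a = i ∨ i = i
¬(a ∨ a) = ¬i = i
(a ∧ a) → ¬(a ∨ a) = i → i = T  [min(1, 1−½+½)]
a → ((a ∧ a) → ¬(a ∨ a)) = i → T = T
In K3ʷ: a ∧ a = i ∧ i = i
a ∨ a = i ∨ i = i
¬(a ∨ a) = ¬i = i
(a ∧ a) → ¬(a ∨ a) = i → i = i  [any arg is the third value ⇒ result is the third value]
a → ((a ∧ a) → ¬(a ∨ a)) = i → i = i
They differ because Ł3 and K3ʷ treat i differently under the binary connectives.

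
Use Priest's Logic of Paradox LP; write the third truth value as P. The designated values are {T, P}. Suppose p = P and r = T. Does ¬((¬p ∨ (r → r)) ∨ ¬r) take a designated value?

¬p = ¬P = P
r → r = T → T = T
¬p ∨ (r → r) = P ∨ T = T
¬r = ¬T = F
(¬p ∨ (r → r)) ∨ ¬r = T ∨ F = T
¬((¬p ∨ (r → r)) ∨ ¬r) = ¬T = F
F ∉ {T, P}.

No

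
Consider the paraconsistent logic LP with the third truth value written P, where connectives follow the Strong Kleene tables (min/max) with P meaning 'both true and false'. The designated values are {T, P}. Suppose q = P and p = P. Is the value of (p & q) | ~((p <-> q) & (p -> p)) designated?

p & q = P & P = P
p <-> q = P <-> P = P
p -> p = P -> P = P
(p <-> q) & (p -> p) = P & P = P
~((p <-> q) & (p -> p)) = ~P = P
(p & q) | ~((p <-> q) & (p -> p)) = P | P = P
P ∈ {T, P}.

Yes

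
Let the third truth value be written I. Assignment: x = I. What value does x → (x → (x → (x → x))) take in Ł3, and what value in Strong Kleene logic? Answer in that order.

⊤; I

In Ł3: x → x = I → I = ⊤
x → (x → x) = I → ⊤ = ⊤
x → (x → (x → x)) = I → ⊤ = ⊤
x → (x → (x → (x → x))) = I → ⊤ = ⊤
In Strong Kleene logic: x → x = I → I = I  [¬I ∨ I]
x → (x → x) = I → I = I
x → (x → (x → x)) = I → I = I
x → (x → (x → (x → x))) = I → I = I
They differ because Ł3 and Strong Kleene logic treat I differently under implication.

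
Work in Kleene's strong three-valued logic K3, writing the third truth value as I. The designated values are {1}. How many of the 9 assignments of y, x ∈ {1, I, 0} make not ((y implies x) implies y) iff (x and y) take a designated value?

Designated under: (y=1, x=0).

1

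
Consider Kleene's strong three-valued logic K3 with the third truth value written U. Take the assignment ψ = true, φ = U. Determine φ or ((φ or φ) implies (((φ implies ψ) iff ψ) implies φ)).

U

φ or φ = U or U = U
φ implies ψ = U implies true = true  [not U or true]
(φ implies ψ) iff ψ = true iff true = true
((φ implies ψ) iff ψ) implies φ = true implies U = U
(φ or φ) implies (((φ implies ψ) iff ψ) implies φ) = U implies U = U
φ or ((φ or φ) implies (((φ implies ψ) iff ψ) implies φ)) = U or U = U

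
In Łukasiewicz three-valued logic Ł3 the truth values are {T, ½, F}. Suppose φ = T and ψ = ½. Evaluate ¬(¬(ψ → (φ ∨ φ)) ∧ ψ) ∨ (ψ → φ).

φ ∨ φ = T ∨ T = T
ψ → (φ ∨ φ) = ½ → T = T
¬(ψ → (φ ∨ φ)) = ¬T = F
¬(ψ → (φ ∨ φ)) ∧ ψ = F ∧ ½ = F
¬(¬(ψ → (φ ∨ φ)) ∧ ψ) = ¬F = T
ψ → φ = ½ → T = T
¬(¬(ψ → (φ ∨ φ)) ∧ ψ) ∨ (ψ → φ) = T ∨ T = T

T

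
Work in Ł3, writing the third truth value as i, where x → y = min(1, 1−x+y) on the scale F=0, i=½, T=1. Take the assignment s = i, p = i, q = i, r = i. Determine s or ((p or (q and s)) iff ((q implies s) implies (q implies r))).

i

q and s = i and i = i
p or (q and s) = i or i = i
q implies s = i implies i = T  [min(1, 1−½+½)]
q implies r = i implies i = T
(q implies s) implies (q implies r) = T implies T = T
(p or (q and s)) iff ((q implies s) implies (q implies r)) = i iff T = i
s or ((p or (q and s)) iff ((q implies s) implies (q implies r))) = i or i = i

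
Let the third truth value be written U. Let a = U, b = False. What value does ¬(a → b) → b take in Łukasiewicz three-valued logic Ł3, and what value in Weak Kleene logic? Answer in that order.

In Łukasiewicz three-valued logic Ł3: a → b = U → False = U  [min(1, 1−½+0)]
¬(a → b) = ¬U = U
¬(a → b) → b = U → False = U
In Weak Kleene logic: a → b = U → False = U
¬(a → b) = ¬U = U
¬(a → b) → b = U → False = U

U; U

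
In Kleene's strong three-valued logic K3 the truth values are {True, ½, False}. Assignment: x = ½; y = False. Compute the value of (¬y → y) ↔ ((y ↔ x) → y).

½

¬y = ¬False = True
¬y → y = True → False = False
y ↔ x = False ↔ ½ = ½
(y ↔ x) → y = ½ → False = ½
(¬y → y) ↔ ((y ↔ x) → y) = False ↔ ½ = ½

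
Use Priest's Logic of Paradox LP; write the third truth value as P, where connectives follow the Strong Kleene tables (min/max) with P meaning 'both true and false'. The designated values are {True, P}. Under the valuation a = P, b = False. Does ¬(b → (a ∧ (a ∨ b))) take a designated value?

a ∨ b = P ∨ False = P
a ∧ (a ∨ b) = P ∧ P = P
b → (a ∧ (a ∨ b)) = False → P = True  [¬False ∨ P]
¬(b → (a ∧ (a ∨ b))) = ¬True = False
False ∉ {True, P}.

No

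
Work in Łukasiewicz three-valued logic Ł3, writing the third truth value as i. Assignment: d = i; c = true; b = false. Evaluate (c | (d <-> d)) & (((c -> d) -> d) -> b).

false

d <-> d = i <-> i = true  [1 − |½−½|]
c | (d <-> d) = true | true = true
c -> d = true -> i = i
(c -> d) -> d = i -> i = true
((c -> d) -> d) -> b = true -> false = false
(c | (d <-> d)) & (((c -> d) -> d) -> b) = true & false = false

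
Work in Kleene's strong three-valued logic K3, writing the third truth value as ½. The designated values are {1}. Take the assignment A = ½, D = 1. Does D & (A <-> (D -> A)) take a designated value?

No

D -> A = 1 -> ½ = ½  [~1 | ½]
A <-> (D -> A) = ½ <-> ½ = ½
D & (A <-> (D -> A)) = 1 & ½ = ½
½ ∉ {1}.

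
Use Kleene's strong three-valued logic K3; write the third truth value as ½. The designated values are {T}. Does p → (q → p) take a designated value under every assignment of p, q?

No

Countermodel: p=½, q=T gives ½, which is not designated.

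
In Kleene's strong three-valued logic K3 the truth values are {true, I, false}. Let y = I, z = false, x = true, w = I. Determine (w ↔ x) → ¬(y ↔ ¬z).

w ↔ x = I ↔ true = I
¬z = ¬false = true
y ↔ ¬z = I ↔ true = I
¬(y ↔ ¬z) = ¬I = I
(w ↔ x) → ¬(y ↔ ¬z) = I → I = I  [¬I ∨ I]

I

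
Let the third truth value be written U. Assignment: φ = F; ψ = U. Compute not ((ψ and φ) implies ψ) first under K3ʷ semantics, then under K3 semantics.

U; F

In K3ʷ: ψ and φ = U and F = U
(ψ and φ) implies ψ = U implies U = U  [any arg is the third value ⇒ result is the third value]
not ((ψ and φ) implies ψ) = not U = U
In K3: ψ and φ = U and F = F
(ψ and φ) implies ψ = F implies U = T  [not F or U]
not ((ψ and φ) implies ψ) = not T = F
They differ because K3ʷ and K3 treat U differently under the binary connectives.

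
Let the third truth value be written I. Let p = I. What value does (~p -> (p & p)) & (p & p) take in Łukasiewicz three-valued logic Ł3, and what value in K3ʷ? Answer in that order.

I; I

In Łukasiewicz three-valued logic Ł3: ~p = ~I = I
p & p = I & I = I
~p -> (p & p) = I -> I = 1  [min(1, 1−½+½)]
p & p = I & I = I
(~p -> (p & p)) & (p & p) = 1 & I = I
In K3ʷ: ~p = ~I = I
p & p = I & I = I
~p -> (p & p) = I -> I = I  [any arg is the third value ⇒ result is the third value]
p & p = I & I = I
(~p -> (p & p)) & (p & p) = I & I = I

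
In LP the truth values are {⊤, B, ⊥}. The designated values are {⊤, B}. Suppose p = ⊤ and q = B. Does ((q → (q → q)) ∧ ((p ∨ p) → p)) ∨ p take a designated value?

Yes

q → q = B → B = B  [¬B ∨ B]
q → (q → q) = B → B = B
p ∨ p = ⊤ ∨ ⊤ = ⊤
(p ∨ p) → p = ⊤ → ⊤ = ⊤
(q → (q → q)) ∧ ((p ∨ p) → p) = B ∧ ⊤ = B
((q → (q → q)) ∧ ((p ∨ p) → p)) ∨ p = B ∨ ⊤ = ⊤
⊤ ∈ {⊤, B}.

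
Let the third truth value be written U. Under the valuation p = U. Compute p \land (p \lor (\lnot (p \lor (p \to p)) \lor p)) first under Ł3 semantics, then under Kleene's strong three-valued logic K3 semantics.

In Ł3: p \to p = U \to U = true  [min(1, 1−½+½)]
p \lor (p \to p) = U \lor true = true
\lnot (p \lor (p \to p)) = \lnot true = false
\lnot (p \lor (p \to p)) \lor p = false \lor U = U
p \lor (\lnot (p \lor (p \to p)) \lor p) = U \lor U = U
p \land (p \lor (\lnot (p \lor (p \to p)) \lor p)) = U \land U = U
In Kleene's strong three-valued logic K3: p \to p = U \to U = U  [\lnot U \lor U]
p \lor (p \to p) = U \lor U = U
\lnot (p \lor (p \to p)) = \lnot U = U
\lnot (p \lor (p \to p)) \lor p = U \lor U = U
p \lor (\lnot (p \lor (p \to p)) \lor p) = U \lor U = U
p \land (p \lor (\lnot (p \lor (p \to p)) \lor p)) = U \land U = U

U; U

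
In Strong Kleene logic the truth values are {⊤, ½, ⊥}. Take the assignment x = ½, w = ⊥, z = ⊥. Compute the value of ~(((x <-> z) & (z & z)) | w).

x <-> z = ½ <-> ⊥ = ½
z & z = ⊥ & ⊥ = ⊥
(x <-> z) & (z & z) = ½ & ⊥ = ⊥
((x <-> z) & (z & z)) | w = ⊥ | ⊥ = ⊥
~(((x <-> z) & (z & z)) | w) = ~⊥ = ⊤

⊤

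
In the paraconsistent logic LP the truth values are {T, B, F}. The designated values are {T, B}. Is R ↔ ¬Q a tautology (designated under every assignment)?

No

Countermodel: R=T, Q=T gives F, which is not designated.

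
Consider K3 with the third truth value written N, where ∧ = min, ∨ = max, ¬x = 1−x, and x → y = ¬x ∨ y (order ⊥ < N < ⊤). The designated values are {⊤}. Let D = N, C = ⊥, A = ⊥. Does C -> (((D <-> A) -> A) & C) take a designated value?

D <-> A = N <-> ⊥ = N
(D <-> A) -> A = N -> ⊥ = N  [~N | ⊥]
((D <-> A) -> A) & C = N & ⊥ = ⊥
C -> (((D <-> A) -> A) & C) = ⊥ -> ⊥ = ⊤
⊤ ∈ {⊤}.

Yes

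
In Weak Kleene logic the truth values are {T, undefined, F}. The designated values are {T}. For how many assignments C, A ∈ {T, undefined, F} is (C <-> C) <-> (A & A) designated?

2

Designated under: (C=T, A=T); (C=F, A=T).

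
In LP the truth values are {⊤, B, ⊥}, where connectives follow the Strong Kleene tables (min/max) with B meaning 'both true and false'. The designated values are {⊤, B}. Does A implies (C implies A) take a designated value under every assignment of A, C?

Every assignment of A, C over {⊤, B, ⊥} gives a value in {⊤, B}.
In particular, with A=B, C=B: A implies (C implies A) = B.

Yes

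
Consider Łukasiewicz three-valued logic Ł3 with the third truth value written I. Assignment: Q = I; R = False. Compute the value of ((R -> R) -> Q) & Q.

I

R -> R = False -> False = True
(R -> R) -> Q = True -> I = I  [min(1, 1−1+½)]
((R -> R) -> Q) & Q = I & I = I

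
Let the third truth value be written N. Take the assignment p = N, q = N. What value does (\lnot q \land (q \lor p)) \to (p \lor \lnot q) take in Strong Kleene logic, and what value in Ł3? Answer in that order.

In Strong Kleene logic: \lnot q = \lnot N = N
q \lor p = N \lor N = N
\lnot q \land (q \lor p) = N \land N = N
\lnot q = \lnot N = N
p \lor \lnot q = N \lor N = N
(\lnot q \land (q \lor p)) \to (p \lor \lnot q) = N \to N = N  [\lnot N \lor N]
In Ł3: \lnot q = \lnot N = N
q \lor p = N \lor N = N
\lnot q \land (q \lor p) = N \land N = N
\lnot q = \lnot N = N
p \lor \lnot q = N \lor N = N
(\lnot q \land (q \lor p)) \to (p \lor \lnot q) = N \to N = True  [min(1, 1−½+½)]
They differ because Strong Kleene logic and Ł3 treat N differently under implication.

N; True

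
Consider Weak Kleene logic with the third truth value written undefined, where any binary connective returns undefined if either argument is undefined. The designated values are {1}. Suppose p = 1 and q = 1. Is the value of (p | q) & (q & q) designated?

Yes

p | q = 1 | 1 = 1
q & q = 1 & 1 = 1
(p | q) & (q & q) = 1 & 1 = 1
1 ∈ {1}.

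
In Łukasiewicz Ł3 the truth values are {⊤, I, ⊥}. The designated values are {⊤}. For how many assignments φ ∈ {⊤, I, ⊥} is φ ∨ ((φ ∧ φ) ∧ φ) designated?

φ=⊤: ⊤ ✓
φ=I: I ·
φ=⊥: ⊥ ·

1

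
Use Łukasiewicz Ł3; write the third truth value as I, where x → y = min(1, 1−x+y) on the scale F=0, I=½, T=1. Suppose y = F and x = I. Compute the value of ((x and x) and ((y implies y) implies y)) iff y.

x and x = I and I = I
y implies y = F implies F = T
(y implies y) implies y = T implies F = F
(x and x) and ((y implies y) implies y) = I and F = F
((x and x) and ((y implies y) implies y)) iff y = F iff F = T

T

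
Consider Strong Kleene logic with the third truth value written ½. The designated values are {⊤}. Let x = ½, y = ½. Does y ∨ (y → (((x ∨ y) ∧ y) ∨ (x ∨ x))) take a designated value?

x ∨ y = ½ ∨ ½ = ½
(x ∨ y) ∧ y = ½ ∧ ½ = ½
x ∨ x = ½ ∨ ½ = ½
((x ∨ y) ∧ y) ∨ (x ∨ x) = ½ ∨ ½ = ½
y → (((x ∨ y) ∧ y) ∨ (x ∨ x)) = ½ → ½ = ½
y ∨ (y → (((x ∨ y) ∧ y) ∨ (x ∨ x))) = ½ ∨ ½ = ½
½ ∉ {⊤}.

No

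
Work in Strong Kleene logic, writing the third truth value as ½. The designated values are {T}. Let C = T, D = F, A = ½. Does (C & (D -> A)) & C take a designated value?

D -> A = F -> ½ = T  [~F | ½]
C & (D -> A) = T & T = T
(C & (D -> A)) & C = T & T = T
T ∈ {T}.

Yes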